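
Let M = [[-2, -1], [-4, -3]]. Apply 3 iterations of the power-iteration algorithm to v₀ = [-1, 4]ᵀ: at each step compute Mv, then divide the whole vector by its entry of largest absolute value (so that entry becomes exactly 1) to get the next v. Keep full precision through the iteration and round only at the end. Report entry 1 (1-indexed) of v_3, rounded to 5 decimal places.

0.38889

Mv0 = (-2.000000, -8.000000); divide by -8.000000 → v1 = (0.250000, 1.000000)
Mv1 = (-1.500000, -4.000000); divide by -4.000000 → v2 = (0.375000, 1.000000)
Mv2 = (-1.750000, -4.500000); divide by -4.500000 → v3 = (0.388889, 1.000000)
Requested entry of v3: -56/-144 = 0.38889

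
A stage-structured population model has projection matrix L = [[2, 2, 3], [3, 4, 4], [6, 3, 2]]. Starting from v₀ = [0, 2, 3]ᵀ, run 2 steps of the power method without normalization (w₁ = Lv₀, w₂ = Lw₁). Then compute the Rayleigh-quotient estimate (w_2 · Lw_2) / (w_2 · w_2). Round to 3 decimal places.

w1 = Lv₀ = (13, 20, 12)
w2 = Lw1 = (102, 167, 162)
Lw2 = (1024, 1622, 1437)
w2·Lw2 = 102·1024 + 167·1622 + 162·1437 = 608116; w2·w2 = 102·102 + 167·167 + 162·162 = 64537
λ ≈ 608116/64537 = 9.423

9.423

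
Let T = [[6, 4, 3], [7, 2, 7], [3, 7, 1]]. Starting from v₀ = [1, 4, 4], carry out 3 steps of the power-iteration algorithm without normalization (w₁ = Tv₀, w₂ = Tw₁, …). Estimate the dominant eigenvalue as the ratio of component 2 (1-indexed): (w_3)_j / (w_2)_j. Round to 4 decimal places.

λ ≈ 13.3058

w1 = Tv₀ = (6·1 + 4·4 + 3·4; 7·1 + 2·4 + 7·4; 3·1 + 7·4 + 1·4) = (34, 43, 35)
w2 = Tw1 = (6·34 + 4·43 + 3·35; 7·34 + 2·43 + 7·35; 3·34 + 7·43 + 1·35) = (481, 569, 438)
w3 = Tw2 = (6476, 7571, 5864)
Ratio at component: 7571 / 569 = 13.3058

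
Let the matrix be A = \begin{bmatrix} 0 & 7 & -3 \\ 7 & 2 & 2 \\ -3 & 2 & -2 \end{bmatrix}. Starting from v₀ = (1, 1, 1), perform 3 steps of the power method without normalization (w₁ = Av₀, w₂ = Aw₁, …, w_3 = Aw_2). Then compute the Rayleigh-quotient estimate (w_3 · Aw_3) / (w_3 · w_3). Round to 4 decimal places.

w1 = Av₀ = (4, 11, -3)
w2 = Aw1 = (86, 44, 16)
w3 = Aw2 = (260, 722, -202)
Aw3 = (5660, 2860, 1068)
w3·Aw3 = 260·5660 + 722·2860 + (-202)·1068 = 3320784; w3·w3 = 260·260 + 722·722 + (-202)·(-202) = 629688
λ ≈ 3320784/629688 = 5.2737

λ ≈ 5.2737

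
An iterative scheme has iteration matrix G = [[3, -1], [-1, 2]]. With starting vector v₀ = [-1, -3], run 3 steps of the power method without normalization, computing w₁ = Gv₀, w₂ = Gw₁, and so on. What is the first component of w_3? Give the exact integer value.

w1 = Gv₀ = (0, -5)
w2 = Gw1 = (5, -10)
w3 = Gw2 = (25, -25)
The requested component of w3 is 25.

25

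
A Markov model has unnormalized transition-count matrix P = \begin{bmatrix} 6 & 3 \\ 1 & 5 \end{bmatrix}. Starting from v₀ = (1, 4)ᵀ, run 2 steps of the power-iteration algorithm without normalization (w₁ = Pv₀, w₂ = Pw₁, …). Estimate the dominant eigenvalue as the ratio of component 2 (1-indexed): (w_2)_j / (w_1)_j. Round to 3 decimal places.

w1 = Pv₀ = (6·1 + 3·4; 1·1 + 5·4) = (18, 21)
w2 = Pw1 = (6·18 + 3·21; 1·18 + 5·21) = (171, 123)
Ratio at component: 123 / 21 = 5.857

5.857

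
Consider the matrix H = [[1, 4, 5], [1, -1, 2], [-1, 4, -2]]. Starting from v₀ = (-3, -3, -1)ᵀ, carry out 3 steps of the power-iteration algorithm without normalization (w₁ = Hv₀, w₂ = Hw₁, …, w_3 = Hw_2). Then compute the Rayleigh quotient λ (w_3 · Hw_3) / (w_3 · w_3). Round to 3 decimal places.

λ ≈ -0.935

w1 = Hv₀ = (1·(-3) + 4·(-3) + 5·(-1); 1·(-3) + (-1)·(-3) + 2·(-1); (-1)·(-3) + 4·(-3) + (-2)·(-1)) = (-20, -2, -7)
w2 = Hw1 = (1·(-20) + 4·(-2) + 5·(-7); 1·(-20) + (-1)·(-2) + 2·(-7); (-1)·(-20) + 4·(-2) + (-2)·(-7)) = (-63, -32, 26)
w3 = Hw2 = (-61, 21, -117)
Hw3 = (-562, -316, 379)
w3·Hw3 = (-61)·(-562) + 21·(-316) + (-117)·379 = -16697; w3·w3 = (-61)·(-61) + 21·21 + (-117)·(-117) = 17851
λ ≈ -16697/17851 = -0.935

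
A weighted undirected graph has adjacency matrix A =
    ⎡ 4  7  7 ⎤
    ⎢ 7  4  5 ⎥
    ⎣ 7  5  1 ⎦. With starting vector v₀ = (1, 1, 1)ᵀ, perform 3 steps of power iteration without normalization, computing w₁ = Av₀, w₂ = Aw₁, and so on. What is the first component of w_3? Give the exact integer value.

4418

w1 = Av₀ = (4·1 + 7·1 + 7·1; 7·1 + 4·1 + 5·1; 7·1 + 5·1 + 1·1) = (18, 16, 13)
w2 = Aw1 = (4·18 + 7·16 + 7·13; 7·18 + 4·16 + 5·13; 7·18 + 5·16 + 1·13) = (275, 255, 219)
w3 = Aw2 = (4418, 4040, 3419)
The requested component of w3 is 4418.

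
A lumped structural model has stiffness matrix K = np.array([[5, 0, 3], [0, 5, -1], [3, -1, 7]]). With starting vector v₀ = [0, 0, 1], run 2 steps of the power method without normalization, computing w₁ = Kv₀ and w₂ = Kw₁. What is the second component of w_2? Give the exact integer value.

w1 = Kv₀ = (3, -1, 7)
w2 = Kw1 = (36, -12, 59)
The requested component of w2 is -12.

-12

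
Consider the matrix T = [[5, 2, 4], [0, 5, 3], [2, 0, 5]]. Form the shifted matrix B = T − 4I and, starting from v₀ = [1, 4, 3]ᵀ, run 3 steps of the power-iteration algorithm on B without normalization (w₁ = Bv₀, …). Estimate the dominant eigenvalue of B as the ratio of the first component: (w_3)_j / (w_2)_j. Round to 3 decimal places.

μ ≈ 4.642

B = T − 4I has rows (1, 2, 4); (0, 1, 3); (2, 0, 1)
w1 = Bv₀ = (1·1 + 2·4 + 4·3; 0·1 + 1·4 + 3·3; 2·1 + 0·4 + 1·3) = (21, 13, 5)
w2 = Bw1 = (1·21 + 2·13 + 4·5; 0·21 + 1·13 + 3·5; 2·21 + 0·13 + 1·5) = (67, 28, 47)
w3 = Bw2 = (311, 169, 181)
Ratio: 311/67 = 4.642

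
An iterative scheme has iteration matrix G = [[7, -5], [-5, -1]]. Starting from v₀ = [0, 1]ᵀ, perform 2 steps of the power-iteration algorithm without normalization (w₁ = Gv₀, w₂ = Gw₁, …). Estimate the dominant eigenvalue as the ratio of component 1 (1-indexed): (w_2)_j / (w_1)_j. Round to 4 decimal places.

λ ≈ 6.0000

w1 = Gv₀ = (7·0 + (-5)·1; (-5)·0 + (-1)·1) = (-5, -1)
w2 = Gw1 = (7·(-5) + (-5)·(-1); (-5)·(-5) + (-1)·(-1)) = (-30, 26)
Ratio at component: -30 / -5 = 6.0000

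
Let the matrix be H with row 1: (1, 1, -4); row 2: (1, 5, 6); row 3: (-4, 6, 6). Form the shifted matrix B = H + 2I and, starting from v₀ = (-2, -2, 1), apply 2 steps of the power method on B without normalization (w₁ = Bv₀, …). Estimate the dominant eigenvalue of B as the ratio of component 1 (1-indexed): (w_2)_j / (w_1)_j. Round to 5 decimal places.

B = H + 2I has rows (3, 1, -4); (1, 7, 6); (-4, 6, 8)
w1 = Bv₀ = (3·(-2) + 1·(-2) + (-4)·1; 1·(-2) + 7·(-2) + 6·1; (-4)·(-2) + 6·(-2) + 8·1) = (-12, -10, 4)
w2 = Bw1 = (3·(-12) + 1·(-10) + (-4)·4; 1·(-12) + 7·(-10) + 6·4; (-4)·(-12) + 6·(-10) + 8·4) = (-62, -58, 20)
Ratio: -62/-12 = 5.16667

μ ≈ 5.16667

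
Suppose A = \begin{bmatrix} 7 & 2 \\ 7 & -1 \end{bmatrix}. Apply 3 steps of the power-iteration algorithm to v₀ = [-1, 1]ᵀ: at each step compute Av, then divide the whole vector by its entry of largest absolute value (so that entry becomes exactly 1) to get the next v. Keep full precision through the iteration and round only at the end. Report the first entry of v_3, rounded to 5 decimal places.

1.00000

Av0 = (-5.000000, -8.000000); divide by -8.000000 → v1 = (0.625000, 1.000000)
Av1 = (6.375000, 3.375000); divide by 6.375000 → v2 = (1.000000, 0.529412)
Av2 = (8.058824, 6.470588); divide by 8.058824 → v3 = (1.000000, 0.802920)
Requested entry of v3: -411/-411 = 1.00000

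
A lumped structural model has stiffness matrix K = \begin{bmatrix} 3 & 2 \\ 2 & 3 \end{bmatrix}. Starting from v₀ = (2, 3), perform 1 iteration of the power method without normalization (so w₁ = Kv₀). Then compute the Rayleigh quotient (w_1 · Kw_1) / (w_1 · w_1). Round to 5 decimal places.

4.99361

w1 = Kv₀ = (12, 13)
Kw1 = (62, 63)
w1·Kw1 = 12·62 + 13·63 = 1563; w1·w1 = 12·12 + 13·13 = 313
λ ≈ 1563/313 = 4.99361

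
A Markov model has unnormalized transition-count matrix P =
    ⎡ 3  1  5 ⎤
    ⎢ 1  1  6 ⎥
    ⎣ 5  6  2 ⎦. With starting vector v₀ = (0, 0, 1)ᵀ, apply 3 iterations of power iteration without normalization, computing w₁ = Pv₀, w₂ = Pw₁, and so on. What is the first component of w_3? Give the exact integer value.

w1 = Pv₀ = (5, 6, 2)
w2 = Pw1 = (31, 23, 65)
w3 = Pw2 = (441, 444, 423)
The requested component of w3 is 441.

441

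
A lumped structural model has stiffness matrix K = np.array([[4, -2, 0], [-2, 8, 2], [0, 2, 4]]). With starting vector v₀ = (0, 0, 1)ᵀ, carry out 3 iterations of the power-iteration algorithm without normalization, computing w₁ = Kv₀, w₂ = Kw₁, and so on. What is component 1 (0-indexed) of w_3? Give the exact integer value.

240

w1 = Kv₀ = (4·0 + (-2)·0 + 0·1; (-2)·0 + 8·0 + 2·1; 0·0 + 2·0 + 4·1) = (0, 2, 4)
w2 = Kw1 = (4·0 + (-2)·2 + 0·4; (-2)·0 + 8·2 + 2·4; 0·0 + 2·2 + 4·4) = (-4, 24, 20)
w3 = Kw2 = (-64, 240, 128)
The requested component of w3 is 240.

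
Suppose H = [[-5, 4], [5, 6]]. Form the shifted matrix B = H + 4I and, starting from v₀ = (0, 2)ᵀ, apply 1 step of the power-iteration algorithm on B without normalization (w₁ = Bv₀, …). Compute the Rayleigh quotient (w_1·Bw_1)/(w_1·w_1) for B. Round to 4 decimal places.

11.5862

B = H + 4I has rows (-1, 4); (5, 10)
w1 = Bv₀ = (8, 20)
Bw1 = (72, 240)
w1·Bw1 = 5376; w1·w1 = 464; μ ≈ 5376/464 = 11.5862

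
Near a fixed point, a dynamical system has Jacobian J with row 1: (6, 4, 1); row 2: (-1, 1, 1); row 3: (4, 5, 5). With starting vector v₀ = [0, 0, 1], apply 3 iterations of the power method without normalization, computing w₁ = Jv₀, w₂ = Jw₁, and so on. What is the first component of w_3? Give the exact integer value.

144

w1 = Jv₀ = (1, 1, 5)
w2 = Jw1 = (15, 5, 34)
w3 = Jw2 = (144, 24, 255)
The requested component of w3 is 144.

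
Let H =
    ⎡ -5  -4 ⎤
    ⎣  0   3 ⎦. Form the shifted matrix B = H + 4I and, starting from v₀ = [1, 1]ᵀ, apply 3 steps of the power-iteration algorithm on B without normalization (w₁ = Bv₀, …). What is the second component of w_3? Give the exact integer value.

B = H + 4I has rows (-1, -4); (0, 7)
w1 = Bv₀ = ((-1)·1 + (-4)·1; 0·1 + 7·1) = (-5, 7)
w2 = Bw1 = ((-1)·(-5) + (-4)·7; 0·(-5) + 7·7) = (-23, 49)
w3 = Bw2 = (-173, 343)
Requested component of w3: 343

343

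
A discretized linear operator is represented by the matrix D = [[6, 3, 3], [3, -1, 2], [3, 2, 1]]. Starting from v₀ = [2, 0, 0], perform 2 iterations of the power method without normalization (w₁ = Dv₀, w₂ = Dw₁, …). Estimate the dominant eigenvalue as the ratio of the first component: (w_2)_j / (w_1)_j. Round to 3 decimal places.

9.000

w1 = Dv₀ = (6·2 + 3·0 + 3·0; 3·2 + (-1)·0 + 2·0; 3·2 + 2·0 + 1·0) = (12, 6, 6)
w2 = Dw1 = (6·12 + 3·6 + 3·6; 3·12 + (-1)·6 + 2·6; 3·12 + 2·6 + 1·6) = (108, 42, 54)
Ratio at component: 108 / 12 = 9.000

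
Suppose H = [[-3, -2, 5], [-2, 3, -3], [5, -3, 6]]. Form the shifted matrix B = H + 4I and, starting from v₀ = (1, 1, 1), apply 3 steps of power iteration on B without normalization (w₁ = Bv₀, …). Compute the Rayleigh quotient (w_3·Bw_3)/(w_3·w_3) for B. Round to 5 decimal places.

B = H + 4I has rows (1, -2, 5); (-2, 7, -3); (5, -3, 10)
w1 = Bv₀ = (1·1 + (-2)·1 + 5·1; (-2)·1 + 7·1 + (-3)·1; 5·1 + (-3)·1 + 10·1) = (4, 2, 12)
w2 = Bw1 = (1·4 + (-2)·2 + 5·12; (-2)·4 + 7·2 + (-3)·12; 5·4 + (-3)·2 + 10·12) = (60, -30, 134)
w3 = Bw2 = (790, -732, 1730)
Bw3 = (10904, -11894, 23446)
w3·Bw3 = 57882148; w3·w3 = 4152824; μ ≈ 57882148/4152824 = 13.93802

13.93802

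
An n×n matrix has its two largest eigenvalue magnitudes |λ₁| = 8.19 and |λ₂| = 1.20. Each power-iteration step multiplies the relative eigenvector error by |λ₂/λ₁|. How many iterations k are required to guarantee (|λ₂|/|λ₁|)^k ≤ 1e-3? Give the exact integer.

|λ₂/λ₁| = 1.20/8.19 = 0.14652
Need k ≥ ln(1e-3) / ln(0.14652) = -6.9078 / -1.9206 ≈ 3.597
Smallest integer k satisfying the bound: 4

4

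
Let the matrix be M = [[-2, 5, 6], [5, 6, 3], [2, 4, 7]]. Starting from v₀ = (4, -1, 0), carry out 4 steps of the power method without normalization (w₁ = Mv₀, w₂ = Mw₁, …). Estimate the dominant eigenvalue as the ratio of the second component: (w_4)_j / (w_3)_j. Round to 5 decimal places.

9.77604

w1 = Mv₀ = (-13, 14, 4)
w2 = Mw1 = (120, 31, 58)
w3 = Mw2 = (263, 960, 770)
w4 = Mw3 = (8894, 9385, 9756)
Ratio at component: 9385 / 960 = 9.77604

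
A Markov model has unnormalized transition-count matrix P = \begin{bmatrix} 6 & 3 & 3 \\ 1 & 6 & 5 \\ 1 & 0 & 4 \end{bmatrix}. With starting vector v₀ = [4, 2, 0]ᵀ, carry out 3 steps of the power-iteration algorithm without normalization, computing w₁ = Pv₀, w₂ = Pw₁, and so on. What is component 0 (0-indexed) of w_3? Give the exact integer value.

2016

w1 = Pv₀ = (30, 16, 4)
w2 = Pw1 = (240, 146, 46)
w3 = Pw2 = (2016, 1346, 424)
The requested component of w3 is 2016.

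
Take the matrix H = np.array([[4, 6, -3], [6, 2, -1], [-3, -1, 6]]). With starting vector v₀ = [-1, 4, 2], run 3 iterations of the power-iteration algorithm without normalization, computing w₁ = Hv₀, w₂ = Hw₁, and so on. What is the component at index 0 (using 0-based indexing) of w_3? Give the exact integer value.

w1 = Hv₀ = (4·(-1) + 6·4 + (-3)·2; 6·(-1) + 2·4 + (-1)·2; (-3)·(-1) + (-1)·4 + 6·2) = (14, 0, 11)
w2 = Hw1 = (4·14 + 6·0 + (-3)·11; 6·14 + 2·0 + (-1)·11; (-3)·14 + (-1)·0 + 6·11) = (23, 73, 24)
w3 = Hw2 = (458, 260, 2)
The requested component of w3 is 458.

458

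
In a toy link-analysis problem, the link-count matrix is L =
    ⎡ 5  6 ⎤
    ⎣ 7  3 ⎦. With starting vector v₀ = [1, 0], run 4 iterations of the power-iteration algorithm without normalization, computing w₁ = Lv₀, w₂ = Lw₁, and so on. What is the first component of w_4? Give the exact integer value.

7177

w1 = Lv₀ = (5, 7)
w2 = Lw1 = (67, 56)
w3 = Lw2 = (671, 637)
w4 = Lw3 = (7177, 6608)
The requested component of w4 is 7177.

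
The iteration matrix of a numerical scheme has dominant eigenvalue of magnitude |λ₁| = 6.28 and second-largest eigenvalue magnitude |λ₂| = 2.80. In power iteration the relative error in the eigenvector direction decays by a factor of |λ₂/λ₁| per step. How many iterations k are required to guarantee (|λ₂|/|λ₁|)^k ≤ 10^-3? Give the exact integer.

9

|λ₂/λ₁| = 2.80/6.28 = 0.44586
Need k ≥ ln(10^-3) / ln(0.44586) = -6.9078 / -0.8078 ≈ 8.552
Smallest integer k satisfying the bound: 9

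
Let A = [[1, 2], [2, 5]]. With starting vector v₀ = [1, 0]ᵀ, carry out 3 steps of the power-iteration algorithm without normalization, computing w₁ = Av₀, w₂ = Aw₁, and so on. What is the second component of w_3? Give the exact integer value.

70

w1 = Av₀ = (1·1 + 2·0; 2·1 + 5·0) = (1, 2)
w2 = Aw1 = (1·1 + 2·2; 2·1 + 5·2) = (5, 12)
w3 = Aw2 = (29, 70)
The requested component of w3 is 70.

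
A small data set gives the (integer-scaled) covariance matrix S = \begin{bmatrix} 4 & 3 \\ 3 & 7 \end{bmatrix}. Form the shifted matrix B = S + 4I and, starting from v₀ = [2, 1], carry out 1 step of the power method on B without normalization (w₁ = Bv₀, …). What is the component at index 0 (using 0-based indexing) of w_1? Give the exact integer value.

19

B = S + 4I has rows (8, 3); (3, 11)
w1 = Bv₀ = (19, 17)
Requested component of w1: 19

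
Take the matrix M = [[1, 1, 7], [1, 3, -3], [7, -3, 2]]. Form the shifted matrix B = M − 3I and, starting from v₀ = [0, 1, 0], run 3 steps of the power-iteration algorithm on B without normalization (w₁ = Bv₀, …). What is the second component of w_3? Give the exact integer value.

-53

B = M − 3I has rows (-2, 1, 7); (1, 0, -3); (7, -3, -1)
w1 = Bv₀ = ((-2)·0 + 1·1 + 7·0; 1·0 + 0·1 + (-3)·0; 7·0 + (-3)·1 + (-1)·0) = (1, 0, -3)
w2 = Bw1 = ((-2)·1 + 1·0 + 7·(-3); 1·1 + 0·0 + (-3)·(-3); 7·1 + (-3)·0 + (-1)·(-3)) = (-23, 10, 10)
w3 = Bw2 = (126, -53, -201)
Requested component of w3: -53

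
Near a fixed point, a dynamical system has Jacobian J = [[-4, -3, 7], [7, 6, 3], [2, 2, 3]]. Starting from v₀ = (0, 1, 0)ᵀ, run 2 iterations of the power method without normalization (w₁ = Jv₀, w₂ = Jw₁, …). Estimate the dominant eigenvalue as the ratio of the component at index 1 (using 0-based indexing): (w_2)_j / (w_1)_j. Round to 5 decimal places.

w1 = Jv₀ = ((-4)·0 + (-3)·1 + 7·0; 7·0 + 6·1 + 3·0; 2·0 + 2·1 + 3·0) = (-3, 6, 2)
w2 = Jw1 = ((-4)·(-3) + (-3)·6 + 7·2; 7·(-3) + 6·6 + 3·2; 2·(-3) + 2·6 + 3·2) = (8, 21, 12)
Ratio at component: 21 / 6 = 3.50000

λ ≈ 3.50000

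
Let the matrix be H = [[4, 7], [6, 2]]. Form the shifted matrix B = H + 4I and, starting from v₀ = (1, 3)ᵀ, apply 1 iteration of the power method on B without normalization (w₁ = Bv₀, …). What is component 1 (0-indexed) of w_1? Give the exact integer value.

B = H + 4I has rows (8, 7); (6, 6)
w1 = Bv₀ = (29, 24)
Requested component of w1: 24

24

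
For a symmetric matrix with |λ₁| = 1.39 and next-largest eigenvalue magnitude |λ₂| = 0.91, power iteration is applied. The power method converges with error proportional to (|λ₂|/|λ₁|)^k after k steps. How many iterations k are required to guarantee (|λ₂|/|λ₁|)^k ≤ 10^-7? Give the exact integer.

|λ₂/λ₁| = 0.91/1.39 = 0.65468
Need k ≥ ln(10^-7) / ln(0.65468) = -16.1181 / -0.4236 ≈ 38.049
Smallest integer k satisfying the bound: 39

39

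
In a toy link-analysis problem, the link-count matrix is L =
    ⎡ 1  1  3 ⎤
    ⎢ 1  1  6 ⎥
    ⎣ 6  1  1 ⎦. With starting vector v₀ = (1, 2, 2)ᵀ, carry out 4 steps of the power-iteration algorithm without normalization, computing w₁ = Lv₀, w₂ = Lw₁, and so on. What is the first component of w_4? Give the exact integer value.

2448

w1 = Lv₀ = (9, 15, 10)
w2 = Lw1 = (54, 84, 79)
w3 = Lw2 = (375, 612, 487)
w4 = Lw3 = (2448, 3909, 3349)
The requested component of w4 is 2448.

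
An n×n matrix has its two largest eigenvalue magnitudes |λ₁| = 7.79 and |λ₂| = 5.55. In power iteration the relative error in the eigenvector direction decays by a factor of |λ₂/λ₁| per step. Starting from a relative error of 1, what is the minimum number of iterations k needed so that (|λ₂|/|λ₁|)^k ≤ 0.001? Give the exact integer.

|λ₂/λ₁| = 5.55/7.79 = 0.71245
Need k ≥ ln(0.001) / ln(0.71245) = -6.9078 / -0.3390 ≈ 20.374
Smallest integer k satisfying the bound: 21

21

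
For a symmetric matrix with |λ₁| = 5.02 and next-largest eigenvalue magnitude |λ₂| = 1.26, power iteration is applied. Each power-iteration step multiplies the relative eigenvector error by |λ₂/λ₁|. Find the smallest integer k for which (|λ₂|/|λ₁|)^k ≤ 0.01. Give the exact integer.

4

|λ₂/λ₁| = 1.26/5.02 = 0.25100
Need k ≥ ln(0.01) / ln(0.25100) = -4.6052 / -1.3823 ≈ 3.331
Smallest integer k satisfying the bound: 4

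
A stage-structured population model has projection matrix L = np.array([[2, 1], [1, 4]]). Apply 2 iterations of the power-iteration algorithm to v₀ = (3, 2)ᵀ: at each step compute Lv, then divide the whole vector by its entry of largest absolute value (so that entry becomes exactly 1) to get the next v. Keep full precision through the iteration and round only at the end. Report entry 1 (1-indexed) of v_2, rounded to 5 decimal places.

Lv0 = (8.000000, 11.000000); divide by 11.000000 → v1 = (0.727273, 1.000000)
Lv1 = (2.454545, 4.727273); divide by 4.727273 → v2 = (0.519231, 1.000000)
Requested entry of v2: 27/52 = 0.51923

0.51923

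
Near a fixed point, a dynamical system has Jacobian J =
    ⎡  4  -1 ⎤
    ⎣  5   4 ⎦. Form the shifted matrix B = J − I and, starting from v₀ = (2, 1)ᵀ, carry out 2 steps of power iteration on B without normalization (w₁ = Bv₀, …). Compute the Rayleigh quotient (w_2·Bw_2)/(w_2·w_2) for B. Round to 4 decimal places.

B = J − I has rows (3, -1); (5, 3)
w1 = Bv₀ = (5, 13)
w2 = Bw1 = (2, 64)
Bw2 = (-58, 202)
w2·Bw2 = 12812; w2·w2 = 4100; μ ≈ 12812/4100 = 3.1249

μ ≈ 3.1249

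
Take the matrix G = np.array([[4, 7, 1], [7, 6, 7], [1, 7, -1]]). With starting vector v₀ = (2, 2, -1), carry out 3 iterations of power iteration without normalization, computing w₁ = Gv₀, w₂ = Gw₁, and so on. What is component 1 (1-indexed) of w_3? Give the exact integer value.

w1 = Gv₀ = (21, 19, 17)
w2 = Gw1 = (234, 380, 137)
w3 = Gw2 = (3733, 4877, 2757)
The requested component of w3 is 3733.

3733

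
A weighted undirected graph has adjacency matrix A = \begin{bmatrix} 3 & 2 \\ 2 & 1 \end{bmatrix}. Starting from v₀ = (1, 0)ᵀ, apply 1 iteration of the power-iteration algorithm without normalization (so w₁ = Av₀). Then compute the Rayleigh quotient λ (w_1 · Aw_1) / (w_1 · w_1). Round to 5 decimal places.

4.23077

w1 = Av₀ = (3·1 + 2·0; 2·1 + 1·0) = (3, 2)
Aw1 = (13, 8)
w1·Aw1 = 3·13 + 2·8 = 55; w1·w1 = 3·3 + 2·2 = 13
λ ≈ 55/13 = 4.23077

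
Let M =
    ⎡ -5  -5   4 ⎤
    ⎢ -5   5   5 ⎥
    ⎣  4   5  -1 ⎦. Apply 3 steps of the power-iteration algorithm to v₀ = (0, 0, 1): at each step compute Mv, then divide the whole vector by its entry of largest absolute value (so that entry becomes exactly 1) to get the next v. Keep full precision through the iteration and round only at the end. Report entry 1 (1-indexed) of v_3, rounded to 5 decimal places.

Mv0 = (4.000000, 5.000000, -1.000000); divide by 5.000000 → v1 = (0.800000, 1.000000, -0.200000)
Mv1 = (-9.800000, 0.000000, 8.400000); divide by -9.800000 → v2 = (1.000000, 0.000000, -0.857143)
Mv2 = (-8.428571, -9.285714, 4.857143); divide by -9.285714 → v3 = (0.907692, 1.000000, -0.523077)
Requested entry of v3: 413/455 = 0.90769

0.90769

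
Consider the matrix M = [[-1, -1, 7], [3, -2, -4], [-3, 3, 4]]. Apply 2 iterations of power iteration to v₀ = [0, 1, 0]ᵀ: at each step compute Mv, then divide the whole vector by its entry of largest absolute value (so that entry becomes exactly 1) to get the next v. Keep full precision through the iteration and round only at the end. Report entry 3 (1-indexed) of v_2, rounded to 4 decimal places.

0.3750

Mv0 = (-1.00000, -2.00000, 3.00000); divide by 3.00000 → v1 = (-0.33333, -0.66667, 1.00000)
Mv1 = (8.00000, -3.66667, 3.00000); divide by 8.00000 → v2 = (1.00000, -0.45833, 0.37500)
Requested entry of v2: 9/24 = 0.3750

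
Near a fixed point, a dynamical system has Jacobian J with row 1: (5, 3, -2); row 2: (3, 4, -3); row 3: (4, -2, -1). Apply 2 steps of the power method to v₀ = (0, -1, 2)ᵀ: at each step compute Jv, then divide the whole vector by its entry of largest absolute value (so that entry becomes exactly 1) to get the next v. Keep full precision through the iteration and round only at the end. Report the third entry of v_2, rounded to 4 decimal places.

0.1231

Jv0 = (-7.00000, -10.00000, 0.00000); divide by -10.00000 → v1 = (0.70000, 1.00000, 0.00000)
Jv1 = (6.50000, 6.10000, 0.80000); divide by 6.50000 → v2 = (1.00000, 0.93846, 0.12308)
Requested entry of v2: -8/-65 = 0.1231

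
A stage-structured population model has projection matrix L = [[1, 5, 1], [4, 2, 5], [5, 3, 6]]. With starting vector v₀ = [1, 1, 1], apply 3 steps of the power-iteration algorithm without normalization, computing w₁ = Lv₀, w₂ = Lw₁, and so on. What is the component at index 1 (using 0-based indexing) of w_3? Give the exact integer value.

1304

w1 = Lv₀ = (1·1 + 5·1 + 1·1; 4·1 + 2·1 + 5·1; 5·1 + 3·1 + 6·1) = (7, 11, 14)
w2 = Lw1 = (1·7 + 5·11 + 1·14; 4·7 + 2·11 + 5·14; 5·7 + 3·11 + 6·14) = (76, 120, 152)
w3 = Lw2 = (828, 1304, 1652)
The requested component of w3 is 1304.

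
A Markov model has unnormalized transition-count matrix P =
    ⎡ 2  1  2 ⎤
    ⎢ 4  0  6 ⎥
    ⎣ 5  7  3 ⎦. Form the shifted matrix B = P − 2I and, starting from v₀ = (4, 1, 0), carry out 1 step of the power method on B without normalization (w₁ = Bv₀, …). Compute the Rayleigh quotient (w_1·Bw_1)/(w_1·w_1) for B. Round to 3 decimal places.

μ ≈ 5.950

B = P − 2I has rows (0, 1, 2); (4, -2, 6); (5, 7, 1)
w1 = Bv₀ = (0·4 + 1·1 + 2·0; 4·4 + (-2)·1 + 6·0; 5·4 + 7·1 + 1·0) = (1, 14, 27)
Bw1 = (68, 138, 130)
w1·Bw1 = 5510; w1·w1 = 926; μ ≈ 5510/926 = 5.950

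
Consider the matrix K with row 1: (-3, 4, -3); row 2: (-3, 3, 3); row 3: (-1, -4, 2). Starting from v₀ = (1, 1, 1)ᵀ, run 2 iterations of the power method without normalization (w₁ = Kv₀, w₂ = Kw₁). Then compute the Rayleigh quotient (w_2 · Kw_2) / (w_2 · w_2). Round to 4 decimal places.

w1 = Kv₀ = ((-3)·1 + 4·1 + (-3)·1; (-3)·1 + 3·1 + 3·1; (-1)·1 + (-4)·1 + 2·1) = (-2, 3, -3)
w2 = Kw1 = ((-3)·(-2) + 4·3 + (-3)·(-3); (-3)·(-2) + 3·3 + 3·(-3); (-1)·(-2) + (-4)·3 + 2·(-3)) = (27, 6, -16)
Kw2 = (-9, -111, -83)
w2·Kw2 = 27·(-9) + 6·(-111) + (-16)·(-83) = 419; w2·w2 = 27·27 + 6·6 + (-16)·(-16) = 1021
λ ≈ 419/1021 = 0.4104

0.4104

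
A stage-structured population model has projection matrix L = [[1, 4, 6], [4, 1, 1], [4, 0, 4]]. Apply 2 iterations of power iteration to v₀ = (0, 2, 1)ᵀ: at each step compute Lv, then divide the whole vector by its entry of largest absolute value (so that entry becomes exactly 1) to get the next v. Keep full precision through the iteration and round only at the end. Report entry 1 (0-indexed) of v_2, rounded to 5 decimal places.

0.87500

Lv0 = (14.000000, 3.000000, 4.000000); divide by 14.000000 → v1 = (1.000000, 0.214286, 0.285714)
Lv1 = (3.571429, 4.500000, 5.142857); divide by 5.142857 → v2 = (0.694444, 0.875000, 1.000000)
Requested entry of v2: 63/72 = 0.87500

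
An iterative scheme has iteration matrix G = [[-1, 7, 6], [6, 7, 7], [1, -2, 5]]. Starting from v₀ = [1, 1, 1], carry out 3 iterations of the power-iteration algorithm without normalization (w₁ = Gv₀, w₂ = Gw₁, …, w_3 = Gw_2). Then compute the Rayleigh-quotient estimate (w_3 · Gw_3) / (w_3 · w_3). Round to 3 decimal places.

9.572

w1 = Gv₀ = (12, 20, 4)
w2 = Gw1 = (152, 240, -8)
w3 = Gw2 = (1480, 2536, -368)
Gw3 = (14064, 24056, -5432)
w3·Gw3 = 1480·14064 + 2536·24056 + (-368)·(-5432) = 83819712; w3·w3 = 1480·1480 + 2536·2536 + (-368)·(-368) = 8757120
λ ≈ 83819712/8757120 = 9.572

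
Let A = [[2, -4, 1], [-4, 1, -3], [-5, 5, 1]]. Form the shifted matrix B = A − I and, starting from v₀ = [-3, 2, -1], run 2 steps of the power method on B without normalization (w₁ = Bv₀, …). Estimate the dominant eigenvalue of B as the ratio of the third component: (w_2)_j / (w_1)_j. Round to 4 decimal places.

B = A − I has rows (1, -4, 1); (-4, 0, -3); (-5, 5, 0)
w1 = Bv₀ = (1·(-3) + (-4)·2 + 1·(-1); (-4)·(-3) + 0·2 + (-3)·(-1); (-5)·(-3) + 5·2 + 0·(-1)) = (-12, 15, 25)
w2 = Bw1 = (1·(-12) + (-4)·15 + 1·25; (-4)·(-12) + 0·15 + (-3)·25; (-5)·(-12) + 5·15 + 0·25) = (-47, -27, 135)
Ratio: 135/25 = 5.4000

5.4000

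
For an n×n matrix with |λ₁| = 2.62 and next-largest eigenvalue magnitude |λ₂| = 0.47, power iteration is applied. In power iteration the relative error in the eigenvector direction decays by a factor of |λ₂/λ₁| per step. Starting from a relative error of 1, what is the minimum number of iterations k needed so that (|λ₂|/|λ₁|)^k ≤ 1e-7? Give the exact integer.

10

|λ₂/λ₁| = 0.47/2.62 = 0.17939
Need k ≥ ln(1e-7) / ln(0.17939) = -16.1181 / -1.7182 ≈ 9.381
Smallest integer k satisfying the bound: 10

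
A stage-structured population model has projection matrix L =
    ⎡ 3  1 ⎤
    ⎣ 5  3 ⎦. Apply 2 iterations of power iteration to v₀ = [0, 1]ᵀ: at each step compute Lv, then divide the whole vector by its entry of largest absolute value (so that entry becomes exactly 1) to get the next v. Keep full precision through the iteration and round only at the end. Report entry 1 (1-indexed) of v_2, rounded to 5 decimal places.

0.42857

Lv0 = (1.000000, 3.000000); divide by 3.000000 → v1 = (0.333333, 1.000000)
Lv1 = (2.000000, 4.666667); divide by 4.666667 → v2 = (0.428571, 1.000000)
Requested entry of v2: 6/14 = 0.42857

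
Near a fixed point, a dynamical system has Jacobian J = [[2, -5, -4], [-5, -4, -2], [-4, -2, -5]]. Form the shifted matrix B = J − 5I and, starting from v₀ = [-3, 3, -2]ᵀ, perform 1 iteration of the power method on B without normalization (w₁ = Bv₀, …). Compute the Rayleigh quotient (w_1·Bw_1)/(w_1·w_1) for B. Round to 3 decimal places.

B = J − 5I has rows (-3, -5, -4); (-5, -9, -2); (-4, -2, -10)
w1 = Bv₀ = ((-3)·(-3) + (-5)·3 + (-4)·(-2); (-5)·(-3) + (-9)·3 + (-2)·(-2); (-4)·(-3) + (-2)·3 + (-10)·(-2)) = (2, -8, 26)
Bw1 = (-70, 10, -252)
w1·Bw1 = -6772; w1·w1 = 744; μ ≈ -6772/744 = -9.102

μ ≈ -9.102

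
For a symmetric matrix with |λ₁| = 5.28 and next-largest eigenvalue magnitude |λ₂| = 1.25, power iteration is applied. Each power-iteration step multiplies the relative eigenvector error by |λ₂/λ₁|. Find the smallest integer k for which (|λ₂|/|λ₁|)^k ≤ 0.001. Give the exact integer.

|λ₂/λ₁| = 1.25/5.28 = 0.23674
Need k ≥ ln(0.001) / ln(0.23674) = -6.9078 / -1.4408 ≈ 4.794
Smallest integer k satisfying the bound: 5

5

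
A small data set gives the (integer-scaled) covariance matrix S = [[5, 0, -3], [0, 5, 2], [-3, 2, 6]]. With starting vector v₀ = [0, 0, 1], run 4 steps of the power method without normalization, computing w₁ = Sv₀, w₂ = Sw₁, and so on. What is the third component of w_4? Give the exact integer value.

3974

w1 = Sv₀ = (5·0 + 0·0 + (-3)·1; 0·0 + 5·0 + 2·1; (-3)·0 + 2·0 + 6·1) = (-3, 2, 6)
w2 = Sw1 = (5·(-3) + 0·2 + (-3)·6; 0·(-3) + 5·2 + 2·6; (-3)·(-3) + 2·2 + 6·6) = (-33, 22, 49)
w3 = Sw2 = (-312, 208, 437)
w4 = Sw3 = (-2871, 1914, 3974)
The requested component of w4 is 3974.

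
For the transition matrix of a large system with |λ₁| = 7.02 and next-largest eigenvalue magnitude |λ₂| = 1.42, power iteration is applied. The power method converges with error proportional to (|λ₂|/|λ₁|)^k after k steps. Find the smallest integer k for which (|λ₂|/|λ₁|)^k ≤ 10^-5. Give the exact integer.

|λ₂/λ₁| = 1.42/7.02 = 0.20228
Need k ≥ ln(10^-5) / ln(0.20228) = -11.5129 / -1.5981 ≈ 7.204
Smallest integer k satisfying the bound: 8

8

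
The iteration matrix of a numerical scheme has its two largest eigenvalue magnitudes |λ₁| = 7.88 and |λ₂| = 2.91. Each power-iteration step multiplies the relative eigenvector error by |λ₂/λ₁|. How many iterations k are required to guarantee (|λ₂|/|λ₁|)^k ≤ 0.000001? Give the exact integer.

14

|λ₂/λ₁| = 2.91/7.88 = 0.36929
Need k ≥ ln(0.000001) / ln(0.36929) = -13.8155 / -0.9962 ≈ 13.869
Smallest integer k satisfying the bound: 14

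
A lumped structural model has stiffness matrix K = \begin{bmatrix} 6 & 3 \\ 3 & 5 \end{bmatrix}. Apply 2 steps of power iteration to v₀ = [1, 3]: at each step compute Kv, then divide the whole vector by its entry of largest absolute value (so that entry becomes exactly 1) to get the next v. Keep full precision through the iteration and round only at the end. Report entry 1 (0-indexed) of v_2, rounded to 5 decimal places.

0.93750

Kv0 = (15.000000, 18.000000); divide by 18.000000 → v1 = (0.833333, 1.000000)
Kv1 = (8.000000, 7.500000); divide by 8.000000 → v2 = (1.000000, 0.937500)
Requested entry of v2: 135/144 = 0.93750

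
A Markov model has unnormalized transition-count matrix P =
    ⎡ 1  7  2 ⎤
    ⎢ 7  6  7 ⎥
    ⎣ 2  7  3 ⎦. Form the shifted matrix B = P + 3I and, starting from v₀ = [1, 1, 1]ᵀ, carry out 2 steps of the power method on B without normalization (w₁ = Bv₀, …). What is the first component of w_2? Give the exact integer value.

B = P + 3I has rows (4, 7, 2); (7, 9, 7); (2, 7, 6)
w1 = Bv₀ = (13, 23, 15)
w2 = Bw1 = (243, 403, 277)
Requested component of w2: 243

243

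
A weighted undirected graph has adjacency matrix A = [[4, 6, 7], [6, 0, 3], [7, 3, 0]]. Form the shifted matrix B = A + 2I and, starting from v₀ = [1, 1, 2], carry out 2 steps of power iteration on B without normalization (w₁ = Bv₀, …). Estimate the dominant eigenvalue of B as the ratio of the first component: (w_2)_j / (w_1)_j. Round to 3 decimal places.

B = A + 2I has rows (6, 6, 7); (6, 2, 3); (7, 3, 2)
w1 = Bv₀ = (26, 14, 14)
w2 = Bw1 = (338, 226, 252)
Ratio: 338/26 = 13.000

μ ≈ 13.000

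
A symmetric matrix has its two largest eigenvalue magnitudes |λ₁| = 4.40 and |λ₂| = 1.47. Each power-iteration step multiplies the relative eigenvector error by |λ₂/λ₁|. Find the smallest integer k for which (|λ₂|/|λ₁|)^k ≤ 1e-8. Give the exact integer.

17

|λ₂/λ₁| = 1.47/4.40 = 0.33409
Need k ≥ ln(1e-8) / ln(0.33409) = -18.4207 / -1.0963 ≈ 16.802
Smallest integer k satisfying the bound: 17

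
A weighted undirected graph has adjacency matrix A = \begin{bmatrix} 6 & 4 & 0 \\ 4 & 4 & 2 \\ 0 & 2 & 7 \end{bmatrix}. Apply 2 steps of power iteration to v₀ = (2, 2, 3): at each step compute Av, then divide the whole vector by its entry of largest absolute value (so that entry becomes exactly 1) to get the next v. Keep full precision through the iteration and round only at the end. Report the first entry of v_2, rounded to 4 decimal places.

0.9498

Av0 = (20.00000, 22.00000, 25.00000); divide by 25.00000 → v1 = (0.80000, 0.88000, 1.00000)
Av1 = (8.32000, 8.72000, 8.76000); divide by 8.76000 → v2 = (0.94977, 0.99543, 1.00000)
Requested entry of v2: 208/219 = 0.9498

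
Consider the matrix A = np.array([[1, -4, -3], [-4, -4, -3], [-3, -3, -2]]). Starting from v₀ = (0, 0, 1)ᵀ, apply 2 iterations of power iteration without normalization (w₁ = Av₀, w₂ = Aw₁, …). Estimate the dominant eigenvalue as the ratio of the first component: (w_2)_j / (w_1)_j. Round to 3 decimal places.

-5.000

w1 = Av₀ = (1·0 + (-4)·0 + (-3)·1; (-4)·0 + (-4)·0 + (-3)·1; (-3)·0 + (-3)·0 + (-2)·1) = (-3, -3, -2)
w2 = Aw1 = (1·(-3) + (-4)·(-3) + (-3)·(-2); (-4)·(-3) + (-4)·(-3) + (-3)·(-2); (-3)·(-3) + (-3)·(-3) + (-2)·(-2)) = (15, 30, 22)
Ratio at component: 15 / -3 = -5.000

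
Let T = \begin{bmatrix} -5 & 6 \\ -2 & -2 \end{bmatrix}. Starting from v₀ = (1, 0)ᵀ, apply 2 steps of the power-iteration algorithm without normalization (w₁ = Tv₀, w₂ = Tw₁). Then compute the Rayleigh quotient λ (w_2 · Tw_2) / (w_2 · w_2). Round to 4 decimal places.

-1.3945

w1 = Tv₀ = (-5, -2)
w2 = Tw1 = (13, 14)
Tw2 = (19, -54)
w2·Tw2 = 13·19 + 14·(-54) = -509; w2·w2 = 13·13 + 14·14 = 365
λ ≈ -509/365 = -1.3945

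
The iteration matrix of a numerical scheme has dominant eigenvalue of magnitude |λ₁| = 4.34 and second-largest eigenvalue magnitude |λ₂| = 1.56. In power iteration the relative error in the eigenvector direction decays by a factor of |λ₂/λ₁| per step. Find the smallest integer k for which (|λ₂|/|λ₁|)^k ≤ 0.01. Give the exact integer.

5

|λ₂/λ₁| = 1.56/4.34 = 0.35945
Need k ≥ ln(0.01) / ln(0.35945) = -4.6052 / -1.0232 ≈ 4.501
Smallest integer k satisfying the bound: 5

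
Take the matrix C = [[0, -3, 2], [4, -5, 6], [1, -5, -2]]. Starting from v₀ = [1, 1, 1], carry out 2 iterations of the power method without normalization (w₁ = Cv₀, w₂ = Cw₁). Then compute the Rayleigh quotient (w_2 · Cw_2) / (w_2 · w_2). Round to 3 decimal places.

λ ≈ -3.440

w1 = Cv₀ = (-1, 5, -6)
w2 = Cw1 = (-27, -65, -14)
Cw2 = (167, 133, 326)
w2·Cw2 = (-27)·167 + (-65)·133 + (-14)·326 = -17718; w2·w2 = (-27)·(-27) + (-65)·(-65) + (-14)·(-14) = 5150
λ ≈ -17718/5150 = -3.440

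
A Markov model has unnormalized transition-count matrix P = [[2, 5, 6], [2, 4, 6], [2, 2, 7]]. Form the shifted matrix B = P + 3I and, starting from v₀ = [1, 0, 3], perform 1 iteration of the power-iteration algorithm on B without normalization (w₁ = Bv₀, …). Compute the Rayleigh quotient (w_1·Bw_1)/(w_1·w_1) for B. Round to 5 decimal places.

15.31644

B = P + 3I has rows (5, 5, 6); (2, 7, 6); (2, 2, 10)
w1 = Bv₀ = (5·1 + 5·0 + 6·3; 2·1 + 7·0 + 6·3; 2·1 + 2·0 + 10·3) = (23, 20, 32)
Bw1 = (407, 378, 406)
w1·Bw1 = 29913; w1·w1 = 1953; μ ≈ 29913/1953 = 15.31644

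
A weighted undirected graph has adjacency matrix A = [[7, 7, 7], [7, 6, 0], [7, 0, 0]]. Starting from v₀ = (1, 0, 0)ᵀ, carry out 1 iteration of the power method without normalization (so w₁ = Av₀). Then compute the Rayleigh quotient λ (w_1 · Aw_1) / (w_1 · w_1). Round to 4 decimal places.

w1 = Av₀ = (7, 7, 7)
Aw1 = (147, 91, 49)
w1·Aw1 = 7·147 + 7·91 + 7·49 = 2009; w1·w1 = 7·7 + 7·7 + 7·7 = 147
λ ≈ 2009/147 = 13.6667

λ ≈ 13.6667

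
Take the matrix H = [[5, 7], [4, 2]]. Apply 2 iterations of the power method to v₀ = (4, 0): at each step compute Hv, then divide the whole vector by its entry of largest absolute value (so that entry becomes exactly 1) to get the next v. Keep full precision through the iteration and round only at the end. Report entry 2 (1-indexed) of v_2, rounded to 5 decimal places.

0.52830

Hv0 = (20.000000, 16.000000); divide by 20.000000 → v1 = (1.000000, 0.800000)
Hv1 = (10.600000, 5.600000); divide by 10.600000 → v2 = (1.000000, 0.528302)
Requested entry of v2: 112/212 = 0.52830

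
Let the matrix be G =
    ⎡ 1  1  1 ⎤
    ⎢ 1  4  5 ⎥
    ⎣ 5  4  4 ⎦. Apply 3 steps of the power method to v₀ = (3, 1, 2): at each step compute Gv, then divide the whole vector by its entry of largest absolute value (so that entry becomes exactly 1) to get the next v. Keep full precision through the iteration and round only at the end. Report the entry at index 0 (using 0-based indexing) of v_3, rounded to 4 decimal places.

0.2427

Gv0 = (6.00000, 17.00000, 27.00000); divide by 27.00000 → v1 = (0.22222, 0.62963, 1.00000)
Gv1 = (1.85185, 7.74074, 7.62963); divide by 7.74074 → v2 = (0.23923, 1.00000, 0.98565)
Gv2 = (2.22488, 9.16746, 9.13876); divide by 9.16746 → v3 = (0.24269, 1.00000, 0.99687)
Requested entry of v3: 465/1916 = 0.2427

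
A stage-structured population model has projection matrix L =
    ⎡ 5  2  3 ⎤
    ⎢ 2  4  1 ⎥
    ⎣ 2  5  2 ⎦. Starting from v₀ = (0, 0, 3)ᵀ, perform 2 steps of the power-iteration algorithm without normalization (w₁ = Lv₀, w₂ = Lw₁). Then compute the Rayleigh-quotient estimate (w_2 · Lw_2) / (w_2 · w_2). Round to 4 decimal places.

8.4410

w1 = Lv₀ = (5·0 + 2·0 + 3·3; 2·0 + 4·0 + 1·3; 2·0 + 5·0 + 2·3) = (9, 3, 6)
w2 = Lw1 = (5·9 + 2·3 + 3·6; 2·9 + 4·3 + 1·6; 2·9 + 5·3 + 2·6) = (69, 36, 45)
Lw2 = (552, 327, 408)
w2·Lw2 = 69·552 + 36·327 + 45·408 = 68220; w2·w2 = 69·69 + 36·36 + 45·45 = 8082
λ ≈ 68220/8082 = 8.4410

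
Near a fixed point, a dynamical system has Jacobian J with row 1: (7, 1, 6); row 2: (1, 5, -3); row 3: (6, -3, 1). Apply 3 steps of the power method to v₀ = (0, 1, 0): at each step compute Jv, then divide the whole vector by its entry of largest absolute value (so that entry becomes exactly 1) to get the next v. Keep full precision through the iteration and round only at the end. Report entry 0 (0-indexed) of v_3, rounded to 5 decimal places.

Jv0 = (1.000000, 5.000000, -3.000000); divide by 5.000000 → v1 = (0.200000, 1.000000, -0.600000)
Jv1 = (-1.200000, 7.000000, -2.400000); divide by 7.000000 → v2 = (-0.171429, 1.000000, -0.342857)
Jv2 = (-2.257143, 5.857143, -4.371429); divide by 5.857143 → v3 = (-0.385366, 1.000000, -0.746341)
Requested entry of v3: -79/205 = -0.38537

-0.38537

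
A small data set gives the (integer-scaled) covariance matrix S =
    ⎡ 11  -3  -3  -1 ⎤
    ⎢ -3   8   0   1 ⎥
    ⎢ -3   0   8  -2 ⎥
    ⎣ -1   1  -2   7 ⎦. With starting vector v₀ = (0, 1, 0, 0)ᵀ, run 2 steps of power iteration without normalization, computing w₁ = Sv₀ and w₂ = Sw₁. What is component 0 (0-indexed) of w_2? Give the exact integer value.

-58

w1 = Sv₀ = (-3, 8, 0, 1)
w2 = Sw1 = (-58, 74, 7, 18)
The requested component of w2 is -58.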